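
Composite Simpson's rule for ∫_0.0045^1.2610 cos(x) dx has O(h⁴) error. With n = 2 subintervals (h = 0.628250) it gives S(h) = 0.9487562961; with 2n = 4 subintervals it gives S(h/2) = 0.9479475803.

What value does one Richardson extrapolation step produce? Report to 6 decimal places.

The method has order 4: 2^4 = 16.
Difference of the inputs: 0.9479475803 − 0.9487562961 = -0.0008087158
Correction (A(h/2) − A(h))/(16 − 1) = (-0.0008087158)/15 = -0.0000539144
R = A(h/2) + (A(h/2) − A(h))/15 = 0.9479475803 − 0.0000539144 = 0.9478936659
Shift from A(h/2): −0.0000539144.

0.947894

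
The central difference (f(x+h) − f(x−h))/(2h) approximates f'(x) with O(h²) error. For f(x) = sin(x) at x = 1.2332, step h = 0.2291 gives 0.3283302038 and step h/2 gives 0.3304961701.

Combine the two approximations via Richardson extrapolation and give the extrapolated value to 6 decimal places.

Method order is 2; weight 2^2 = 4.
4×0.3304961701 − 0.3283302038 = 0.9936544766
Denominator 4 − 1 = 3.
Result: 0.3312181589

0.331218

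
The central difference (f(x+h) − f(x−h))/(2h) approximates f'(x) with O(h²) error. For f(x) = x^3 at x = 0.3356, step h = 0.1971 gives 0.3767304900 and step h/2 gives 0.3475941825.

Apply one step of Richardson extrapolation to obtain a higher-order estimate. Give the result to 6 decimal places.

r = 2, so 2^r = 4.
Weighted: 1.3903767300 − 0.3767304900 = 1.0136462400
Denominator 4 − 1 = 3.
Extrapolated: 1.0136462400 / 3 = 0.3378820800

0.337882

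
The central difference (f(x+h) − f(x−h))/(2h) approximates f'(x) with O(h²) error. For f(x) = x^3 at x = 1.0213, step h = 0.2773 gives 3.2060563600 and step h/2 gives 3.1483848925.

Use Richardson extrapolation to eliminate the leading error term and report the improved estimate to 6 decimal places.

3.129161

Leading term ∝ h^2; use weight 4 = 2^2.
4*3.1483848925 − 3.2060563600 = 9.3874832100
Denominator 4 − 1 = 3.
(4*3.1483848925 − 3.2060563600)/(4 − 1) = 3.1291610700
Shift from A(h/2): −0.0192238225.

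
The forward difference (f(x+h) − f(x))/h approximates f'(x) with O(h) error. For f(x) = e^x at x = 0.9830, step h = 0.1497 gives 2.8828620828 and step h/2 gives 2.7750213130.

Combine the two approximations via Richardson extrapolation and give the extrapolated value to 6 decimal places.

2.667181

Error is O(h^1); halving h shrinks it by 2^1 = 2.
2 × 2.7750213130 = 5.5500426260; subtract 2.8828620828 → 2.6671805432
Denominator 2 − 1 = 1.
So the Richardson estimate is 2.6671805432.
Shift from A(h/2): −0.1078407698.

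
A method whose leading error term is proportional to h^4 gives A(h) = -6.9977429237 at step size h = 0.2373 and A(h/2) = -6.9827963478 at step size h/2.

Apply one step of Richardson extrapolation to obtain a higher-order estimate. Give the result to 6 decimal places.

-6.981800

Order 4 gives 2^r = 16 and 2^r − 1 = 15.
16×(-6.9827963478) = -111.7247415648; subtract (-6.9977429237) → -104.7269986411
(-104.7269986411) ÷ 15 = -6.9817999094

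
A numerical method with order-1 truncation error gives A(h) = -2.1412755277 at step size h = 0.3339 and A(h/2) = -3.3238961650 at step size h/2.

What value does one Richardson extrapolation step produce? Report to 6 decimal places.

r = 1: numerator weight 2, denominator 1.
Numerator 2*A(h/2) − A(h) = 2*(-3.3238961650) − (-2.1412755277) = -4.5065168023
(-4.5065168023) ÷ 1 = -4.5065168023
Shift from A(h/2): −1.1826206373.

-4.506517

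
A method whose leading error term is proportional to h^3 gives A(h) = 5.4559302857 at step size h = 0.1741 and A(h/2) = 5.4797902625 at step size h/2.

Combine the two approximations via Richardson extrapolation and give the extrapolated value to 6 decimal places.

r = 3, so 2^r = 8.
2^3*A(h/2) = 43.8383221000; minus A(h) gives 38.3823918143.
Extrapolated: 38.3823918143 / 7 = 5.4831988306

5.483199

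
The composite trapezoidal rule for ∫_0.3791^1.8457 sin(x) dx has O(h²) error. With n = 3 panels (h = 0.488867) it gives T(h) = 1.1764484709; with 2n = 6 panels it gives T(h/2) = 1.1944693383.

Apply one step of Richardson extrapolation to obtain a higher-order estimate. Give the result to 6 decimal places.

r = 2: numerator weight 4, denominator 3.
Difference of the inputs: 1.1944693383 − 1.1764484709 = 0.0180208674
Divide by 2^2 − 1 = 3: 0.0180208674/3 = 0.0060069558
R = 1.1944693383 + 0.0060069558 = 1.2004762941

1.200476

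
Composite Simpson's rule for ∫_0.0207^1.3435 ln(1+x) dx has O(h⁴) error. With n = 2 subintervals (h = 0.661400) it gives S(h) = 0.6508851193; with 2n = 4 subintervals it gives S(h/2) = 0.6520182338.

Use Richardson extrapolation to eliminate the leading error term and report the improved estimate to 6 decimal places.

0.652094

Leading term ∝ h^4; use weight 16 = 2^4.
16×0.6520182338 = 10.4322917408; subtract 0.6508851193 → 9.7814066215
Denominator 16 − 1 = 15.
(16×0.6520182338 − 0.6508851193)/(16 − 1) = 0.6520937748
Correction |R − A(h/2)| = 7.554e-05; gap |A(h/2) − A(h)| = 1.133e-03.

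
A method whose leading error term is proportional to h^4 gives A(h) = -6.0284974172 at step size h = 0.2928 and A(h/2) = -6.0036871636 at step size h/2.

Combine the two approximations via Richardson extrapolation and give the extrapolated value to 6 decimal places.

-6.002033

Method order is 4; weight 2^4 = 16.
Numerator 16×A(h/2) − A(h) = 16×(-6.0036871636) − (-6.0284974172) = -90.0304972004
Divide by 2^4 − 1 = 15.
(16×(-6.0036871636) − (-6.0284974172))/(16 − 1) = -6.0020331467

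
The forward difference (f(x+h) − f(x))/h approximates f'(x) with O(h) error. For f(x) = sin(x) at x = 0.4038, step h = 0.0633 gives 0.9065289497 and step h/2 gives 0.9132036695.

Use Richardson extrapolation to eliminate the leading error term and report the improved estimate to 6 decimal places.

0.919878

The method has order 1: 2^1 = 2.
Weighted: 1.8264073390 − 0.9065289497 = 0.9198783893
R = 0.9198783893/1 = 0.9198783893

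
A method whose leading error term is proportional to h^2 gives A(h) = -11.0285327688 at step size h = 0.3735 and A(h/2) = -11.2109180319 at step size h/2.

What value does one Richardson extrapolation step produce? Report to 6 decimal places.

-11.271713

The method has order 2: 2^2 = 4.
A(h/2) − A(h) = -11.2109180319 − (-11.0285327688) = -0.1823852631
Correction (A(h/2) − A(h))/(4 − 1) = (-0.1823852631)/3 = -0.0607950877
R = A(h/2) + (A(h/2) − A(h))/3 = -11.2109180319 − 0.0607950877 = -11.2717131196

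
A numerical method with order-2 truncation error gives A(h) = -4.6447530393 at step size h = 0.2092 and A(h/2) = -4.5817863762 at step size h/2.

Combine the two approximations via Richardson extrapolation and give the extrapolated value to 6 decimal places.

Method order is 2; weight 2^2 = 4.
4·(-4.5817863762) = -18.3271455048; subtract (-4.6447530393) → -13.6823924655
Denominator 4 − 1 = 3.
(4·(-4.5817863762) − (-4.6447530393))/(4 − 1) = -4.5607974885

-4.560797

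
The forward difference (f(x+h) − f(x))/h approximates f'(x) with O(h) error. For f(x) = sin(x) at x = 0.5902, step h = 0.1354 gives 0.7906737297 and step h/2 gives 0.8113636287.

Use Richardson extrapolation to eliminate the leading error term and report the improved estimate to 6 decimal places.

0.832054

Method order is 1; weight 2^1 = 2.
Weighted: 1.6227272574 − 0.7906737297 = 0.8320535277
R = 0.8320535277/1 = 0.8320535277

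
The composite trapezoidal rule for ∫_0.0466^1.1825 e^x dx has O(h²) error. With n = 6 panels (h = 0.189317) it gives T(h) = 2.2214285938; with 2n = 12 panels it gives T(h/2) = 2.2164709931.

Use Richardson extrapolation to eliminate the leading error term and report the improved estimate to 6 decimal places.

r = 2: numerator weight 4, denominator 3.
Difference of the inputs: 2.2164709931 − 2.2214285938 = -0.0049576007
Correction (A(h/2) − A(h))/(4 − 1) = (-0.0049576007)/3 = -0.0016525336
R = 2.2164709931 − 0.0016525336 = 2.2148184595
Shift from A(h/2): −0.0016525336.

2.214818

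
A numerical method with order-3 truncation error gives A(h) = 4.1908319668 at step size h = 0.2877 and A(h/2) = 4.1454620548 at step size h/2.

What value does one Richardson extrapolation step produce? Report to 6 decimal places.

4.138981

Method order is 3; weight 2^3 = 8.
Top: 8(4.1454620548) − (4.1908319668) = 28.9728644716
Divide by 2^3 − 1 = 7.
(8·4.1454620548 − 4.1908319668)/(8 − 1) = 4.1389806388
Shift from A(h/2): −0.0064814160.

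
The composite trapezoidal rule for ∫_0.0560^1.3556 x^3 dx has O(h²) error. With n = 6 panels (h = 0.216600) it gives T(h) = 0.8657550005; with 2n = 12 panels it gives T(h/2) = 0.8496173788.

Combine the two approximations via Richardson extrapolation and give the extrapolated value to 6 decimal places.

Leading term ∝ h^2; use weight 4 = 2^2.
2^2×A(h/2) = 3.3984695152; minus A(h) gives 2.5327145147.
R = 2.5327145147/3 = 0.8442381716

0.844238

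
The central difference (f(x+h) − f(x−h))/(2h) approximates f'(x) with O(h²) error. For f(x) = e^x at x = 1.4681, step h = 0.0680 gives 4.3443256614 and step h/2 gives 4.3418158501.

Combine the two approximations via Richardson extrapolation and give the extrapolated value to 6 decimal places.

4.340979

With r = 2 the leading error scales as h^2, so the weight is 2^2 = 4.
Difference of the inputs: 4.3418158501 − 4.3443256614 = -0.0025098113
Correction (A(h/2) − A(h))/(4 − 1) = (-0.0025098113)/3 = -0.0008366038
R = A(h/2) + (A(h/2) − A(h))/3 = 4.3418158501 − 0.0008366038 = 4.3409792463
Shift from A(h/2): −0.0008366038.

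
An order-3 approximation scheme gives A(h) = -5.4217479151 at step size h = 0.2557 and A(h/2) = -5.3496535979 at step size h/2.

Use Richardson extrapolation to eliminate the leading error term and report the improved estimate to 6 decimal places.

-5.339354

r = 3, so 2^r = 8.
8 × (-5.3496535979) = -42.7972287832; (-42.7972287832) − (-5.4217479151) = -37.3754808681
Denominator 8 − 1 = 7.
R = (-37.3754808681)/7 = -5.3393544097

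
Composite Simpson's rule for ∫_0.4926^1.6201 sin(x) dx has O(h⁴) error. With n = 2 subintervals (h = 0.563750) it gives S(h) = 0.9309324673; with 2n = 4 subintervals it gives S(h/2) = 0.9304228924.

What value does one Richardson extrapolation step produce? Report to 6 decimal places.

0.930389

The method has order 4: 2^4 = 16.
2^4 × A(h/2) = 14.8867662784; minus A(h) gives 13.9558338111.
Divide by 2^4 − 1 = 15.
13.9558338111 ÷ 15 = 0.9303889207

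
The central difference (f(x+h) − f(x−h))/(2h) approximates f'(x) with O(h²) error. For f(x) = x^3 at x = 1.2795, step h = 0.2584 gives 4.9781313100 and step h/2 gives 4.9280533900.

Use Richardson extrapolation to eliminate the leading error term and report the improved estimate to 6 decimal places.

4.911361

Order 2 gives 2^r = 4 and 2^r − 1 = 3.
Difference of the inputs: 4.9280533900 − 4.9781313100 = -0.0500779200
Divide by 2^2 − 1 = 3: (-0.0500779200)/3 = -0.0166926400
R = 4.9280533900 − 0.0166926400 = 4.9113607500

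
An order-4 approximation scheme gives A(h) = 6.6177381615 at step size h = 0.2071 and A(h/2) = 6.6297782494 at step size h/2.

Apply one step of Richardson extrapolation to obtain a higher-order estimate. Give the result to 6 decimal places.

6.630581

Order 4 gives 2^r = 16 and 2^r − 1 = 15.
Top: 16(6.6297782494) − (6.6177381615) = 99.4587138289
(16×6.6297782494 − 6.6177381615)/(16 − 1) = 6.6305809219
Correction |R − A(h/2)| = 8.027e-04; gap |A(h/2) − A(h)| = 1.204e-02.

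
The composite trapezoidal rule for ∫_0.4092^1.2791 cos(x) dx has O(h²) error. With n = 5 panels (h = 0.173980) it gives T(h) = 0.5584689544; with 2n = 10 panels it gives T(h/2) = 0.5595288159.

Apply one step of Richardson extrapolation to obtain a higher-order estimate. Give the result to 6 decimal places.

0.559882

Error is O(h^2); halving h shrinks it by 2^2 = 4.
4·0.5595288159 = 2.2381152636; subtract 0.5584689544 → 1.6796463092
1.6796463092 ÷ 3 = 0.5598821031
Correction |R − A(h/2)| = 3.533e-04; gap |A(h/2) − A(h)| = 1.060e-03.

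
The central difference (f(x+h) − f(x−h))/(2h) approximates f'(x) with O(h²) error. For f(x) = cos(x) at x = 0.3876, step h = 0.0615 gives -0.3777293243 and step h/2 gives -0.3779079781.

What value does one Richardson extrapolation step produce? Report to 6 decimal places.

r = 2: numerator weight 4, denominator 3.
4 × (-0.3779079781) − (-0.3777293243) = -1.1339025881
Denominator 4 − 1 = 3.
R = (-1.1339025881)/3 = -0.3779675294

-0.377968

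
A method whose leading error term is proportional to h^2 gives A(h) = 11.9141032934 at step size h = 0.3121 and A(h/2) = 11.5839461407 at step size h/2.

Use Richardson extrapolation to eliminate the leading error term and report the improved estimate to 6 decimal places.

r = 2: numerator weight 4, denominator 3.
4×11.5839461407 = 46.3357845628; subtract 11.9141032934 → 34.4216812694
(4×11.5839461407 − 11.9141032934)/(4 − 1) = 11.4738937565
Correction |R − A(h/2)| = 1.101e-01; gap |A(h/2) − A(h)| = 3.302e-01.

11.473894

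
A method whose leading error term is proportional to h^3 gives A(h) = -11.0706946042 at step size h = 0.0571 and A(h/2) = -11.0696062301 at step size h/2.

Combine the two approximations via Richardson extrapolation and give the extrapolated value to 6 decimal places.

-11.069451

The method has order 3: 2^3 = 8.
Numerator 8×A(h/2) − A(h) = 8×(-11.0696062301) − (-11.0706946042) = -77.4861552366
Denominator 8 − 1 = 7.
(8×(-11.0696062301) − (-11.0706946042))/(8 − 1) = -11.0694507481
Gap between inputs: 1.088e-03; correction applied: +0.0001554820.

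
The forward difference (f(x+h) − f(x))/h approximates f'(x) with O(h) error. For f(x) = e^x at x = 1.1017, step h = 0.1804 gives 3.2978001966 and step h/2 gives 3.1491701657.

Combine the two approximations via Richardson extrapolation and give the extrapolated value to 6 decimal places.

Leading term ∝ h^1; use weight 2 = 2^1.
A(h/2) − A(h) = 3.1491701657 − 3.2978001966 = -0.1486300309
Correction (A(h/2) − A(h))/(2 − 1) = (-0.1486300309)/1 = -0.1486300309
R = 3.1491701657 − 0.1486300309 = 3.0005401348
Correction |R − A(h/2)| = 1.486e-01; gap |A(h/2) − A(h)| = 1.486e-01.

3.000540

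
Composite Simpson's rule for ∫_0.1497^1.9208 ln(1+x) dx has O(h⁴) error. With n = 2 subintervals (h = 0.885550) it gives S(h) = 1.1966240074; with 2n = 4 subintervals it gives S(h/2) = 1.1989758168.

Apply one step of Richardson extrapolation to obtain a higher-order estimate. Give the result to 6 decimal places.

1.199133

The method has order 4: 2^4 = 16.
16×1.1989758168 = 19.1836130688; subtract 1.1966240074 → 17.9869890614
Extrapolated: 17.9869890614 / 15 = 1.1991326041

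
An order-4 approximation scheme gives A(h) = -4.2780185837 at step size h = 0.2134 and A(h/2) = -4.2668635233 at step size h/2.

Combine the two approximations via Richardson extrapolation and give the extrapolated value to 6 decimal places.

-4.266120

r = 4, so 2^r = 16.
2^4×A(h/2) = -68.2698163728; minus A(h) gives -63.9917977891.
(-63.9917977891) ÷ 15 = -4.2661198526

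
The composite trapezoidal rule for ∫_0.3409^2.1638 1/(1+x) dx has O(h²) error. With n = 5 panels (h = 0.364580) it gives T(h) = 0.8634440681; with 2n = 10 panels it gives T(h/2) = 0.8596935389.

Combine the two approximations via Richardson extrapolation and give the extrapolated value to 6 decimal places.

r = 2: numerator weight 4, denominator 3.
Difference of the inputs: 0.8596935389 − 0.8634440681 = -0.0037505292
Correction (A(h/2) − A(h))/(4 − 1) = (-0.0037505292)/3 = -0.0012501764
R = 0.8596935389 − 0.0012501764 = 0.8584433625

0.858443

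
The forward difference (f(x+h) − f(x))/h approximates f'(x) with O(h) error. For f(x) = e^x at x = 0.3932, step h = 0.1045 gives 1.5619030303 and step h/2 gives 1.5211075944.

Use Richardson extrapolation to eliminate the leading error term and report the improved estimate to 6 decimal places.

Order 1 gives 2^r = 2 and 2^r − 1 = 1.
2^1×A(h/2) = 3.0422151888; minus A(h) gives 1.4803121585.
(2×1.5211075944 − 1.5619030303)/(2 − 1) = 1.4803121585
Shift from A(h/2): −0.0407954359.

1.480312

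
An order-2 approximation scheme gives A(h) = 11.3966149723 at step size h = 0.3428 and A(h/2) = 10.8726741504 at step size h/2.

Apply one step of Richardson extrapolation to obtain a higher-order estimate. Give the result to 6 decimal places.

r = 2: numerator weight 4, denominator 3.
2^2*A(h/2) = 43.4906966016; minus A(h) gives 32.0940816293.
Divide by 2^2 − 1 = 3.
32.0940816293 ÷ 3 = 10.6980272098
Shift from A(h/2): −0.1746469406.

10.698027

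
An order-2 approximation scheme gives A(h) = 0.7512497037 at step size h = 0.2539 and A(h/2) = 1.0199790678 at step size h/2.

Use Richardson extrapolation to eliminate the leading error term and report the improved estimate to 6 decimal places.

1.109556

Error is O(h^2); halving h shrinks it by 2^2 = 4.
2^2 × A(h/2) = 4.0799162712; minus A(h) gives 3.3286665675.
Extrapolated: 3.3286665675 / 3 = 1.1095555225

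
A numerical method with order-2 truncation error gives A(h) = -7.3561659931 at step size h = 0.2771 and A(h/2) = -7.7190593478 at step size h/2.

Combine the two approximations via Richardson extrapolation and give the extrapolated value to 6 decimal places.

-7.840024

r = 2: numerator weight 4, denominator 3.
Top: 4(-7.7190593478) − (-7.3561659931) = -23.5200713981
Denominator 4 − 1 = 3.
Extrapolated: (-23.5200713981) / 3 = -7.8400237994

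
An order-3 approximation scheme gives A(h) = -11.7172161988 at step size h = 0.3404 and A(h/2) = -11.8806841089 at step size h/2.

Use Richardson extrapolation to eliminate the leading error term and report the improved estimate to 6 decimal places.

Error is O(h^3); halving h shrinks it by 2^3 = 8.
8*(-11.8806841089) − (-11.7172161988) = -83.3282566724
(8*(-11.8806841089) − (-11.7172161988))/(8 − 1) = -11.9040366675

-11.904037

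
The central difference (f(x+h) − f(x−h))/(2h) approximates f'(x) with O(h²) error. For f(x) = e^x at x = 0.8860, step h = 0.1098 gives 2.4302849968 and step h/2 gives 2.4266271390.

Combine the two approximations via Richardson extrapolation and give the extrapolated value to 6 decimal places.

The method has order 2: 2^2 = 4.
4 × 2.4266271390 = 9.7065085560; subtract 2.4302849968 → 7.2762235592
7.2762235592 ÷ 3 = 2.4254078531

2.425408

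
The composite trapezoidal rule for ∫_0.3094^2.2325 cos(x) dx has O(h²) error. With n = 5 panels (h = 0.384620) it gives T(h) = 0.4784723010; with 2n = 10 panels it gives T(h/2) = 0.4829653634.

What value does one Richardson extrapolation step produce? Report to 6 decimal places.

0.484463

With r = 2 the leading error scales as h^2, so the weight is 2^2 = 4.
4×0.4829653634 = 1.9318614536; 1.9318614536 − 0.4784723010 = 1.4533891526
Denominator 4 − 1 = 3.
1.4533891526 ÷ 3 = 0.4844630509
Correction |R − A(h/2)| = 1.498e-03; gap |A(h/2) − A(h)| = 4.493e-03.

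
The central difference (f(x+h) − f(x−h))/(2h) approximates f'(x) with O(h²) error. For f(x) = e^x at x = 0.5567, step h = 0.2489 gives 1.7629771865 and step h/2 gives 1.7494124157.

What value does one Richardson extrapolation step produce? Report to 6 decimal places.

1.744891

r = 2, so 2^r = 4.
4×1.7494124157 = 6.9976496628; subtract 1.7629771865 → 5.2346724763
(4×1.7494124157 − 1.7629771865)/(4 − 1) = 1.7448908254
Shift from A(h/2): −0.0045215903.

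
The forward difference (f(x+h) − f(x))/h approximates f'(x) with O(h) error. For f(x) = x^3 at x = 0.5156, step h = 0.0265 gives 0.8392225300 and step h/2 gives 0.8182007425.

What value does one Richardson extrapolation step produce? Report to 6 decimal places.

0.797179

r = 1: numerator weight 2, denominator 1.
Top: 2(0.8182007425) − (0.8392225300) = 0.7971789550
Denominator 2 − 1 = 1.
So the Richardson estimate is 0.7971789550.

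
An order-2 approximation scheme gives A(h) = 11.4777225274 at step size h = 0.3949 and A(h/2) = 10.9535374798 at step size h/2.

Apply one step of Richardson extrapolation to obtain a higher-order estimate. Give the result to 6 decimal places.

r = 2, so 2^r = 4.
Top: 4(10.9535374798) − (11.4777225274) = 32.3364273918
Divide by 2^2 − 1 = 3.
32.3364273918 ÷ 3 = 10.7788091306

10.778809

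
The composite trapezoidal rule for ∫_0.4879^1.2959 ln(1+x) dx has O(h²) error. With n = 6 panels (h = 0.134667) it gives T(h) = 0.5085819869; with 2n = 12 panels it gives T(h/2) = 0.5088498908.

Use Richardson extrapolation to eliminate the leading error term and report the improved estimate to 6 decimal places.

0.508939

r = 2: numerator weight 4, denominator 3.
Difference of the inputs: 0.5088498908 − 0.5085819869 = 0.0002679039
Correction (A(h/2) − A(h))/(4 − 1) = 0.0002679039/3 = 0.0000893013
R = A(h/2) + (A(h/2) − A(h))/3 = 0.5088498908 + 0.0000893013 = 0.5089391921
Correction |R − A(h/2)| = 8.930e-05; gap |A(h/2) − A(h)| = 2.679e-04.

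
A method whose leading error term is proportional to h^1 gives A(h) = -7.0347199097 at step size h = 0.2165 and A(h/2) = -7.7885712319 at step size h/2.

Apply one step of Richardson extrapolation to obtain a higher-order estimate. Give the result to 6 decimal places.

-8.542423

The method has order 1: 2^1 = 2.
Difference of the inputs: -7.7885712319 − (-7.0347199097) = -0.7538513222
Correction (A(h/2) − A(h))/(2 − 1) = (-0.7538513222)/1 = -0.7538513222
R = A(h/2) + (A(h/2) − A(h))/1 = -7.7885712319 − 0.7538513222 = -8.5424225541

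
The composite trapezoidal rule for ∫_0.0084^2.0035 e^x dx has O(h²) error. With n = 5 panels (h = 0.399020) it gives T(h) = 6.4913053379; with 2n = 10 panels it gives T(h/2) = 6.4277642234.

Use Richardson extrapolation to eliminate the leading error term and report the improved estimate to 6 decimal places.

6.406584

Leading term ∝ h^2; use weight 4 = 2^2.
Numerator 4·A(h/2) − A(h) = 4·6.4277642234 − 6.4913053379 = 19.2197515557
Divide by 2^2 − 1 = 3.
So the Richardson estimate is 6.4065838519.
Shift from A(h/2): −0.0211803715.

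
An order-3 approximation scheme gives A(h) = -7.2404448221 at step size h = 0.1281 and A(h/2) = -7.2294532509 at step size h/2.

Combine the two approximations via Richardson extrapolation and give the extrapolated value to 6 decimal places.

Error is O(h^3); halving h shrinks it by 2^3 = 8.
Weighted: (-57.8356260072) − (-7.2404448221) = -50.5951811851
Divide by 2^3 − 1 = 7.
Extrapolated: (-50.5951811851) / 7 = -7.2278830264

-7.227883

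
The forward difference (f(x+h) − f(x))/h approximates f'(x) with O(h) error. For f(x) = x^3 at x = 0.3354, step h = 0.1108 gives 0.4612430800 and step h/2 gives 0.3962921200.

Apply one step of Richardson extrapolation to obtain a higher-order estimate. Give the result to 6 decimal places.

0.331341

Method order is 1; weight 2^1 = 2.
2*0.3962921200 − 0.4612430800 = 0.3313411600
Divide by 2^1 − 1 = 1.
So the Richardson estimate is 0.3313411600.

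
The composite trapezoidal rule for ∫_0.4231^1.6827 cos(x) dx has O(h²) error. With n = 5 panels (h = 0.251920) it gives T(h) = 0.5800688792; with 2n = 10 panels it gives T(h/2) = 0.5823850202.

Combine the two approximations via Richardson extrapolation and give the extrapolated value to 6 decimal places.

0.583157

Order 2 gives 2^r = 4 and 2^r − 1 = 3.
A(h/2) − A(h) = 0.5823850202 − 0.5800688792 = 0.0023161410
Divide by 2^2 − 1 = 3: 0.0023161410/3 = 0.0007720470
R = A(h/2) + (A(h/2) − A(h))/3 = 0.5823850202 + 0.0007720470 = 0.5831570672
Gap between inputs: 2.316e-03; correction applied: +0.0007720470.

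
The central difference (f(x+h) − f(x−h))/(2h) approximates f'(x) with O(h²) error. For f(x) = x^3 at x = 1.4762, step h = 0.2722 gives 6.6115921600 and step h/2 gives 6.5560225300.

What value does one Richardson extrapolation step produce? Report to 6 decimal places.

6.537499

r = 2, so 2^r = 4.
Weighted: 26.2240901200 − 6.6115921600 = 19.6124979600
Divide by 2^2 − 1 = 3.
19.6124979600 ÷ 3 = 6.5374993200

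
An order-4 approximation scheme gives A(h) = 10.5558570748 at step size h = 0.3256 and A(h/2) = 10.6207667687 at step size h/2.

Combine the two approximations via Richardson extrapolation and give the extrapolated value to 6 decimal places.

10.625094

Method order is 4; weight 2^4 = 16.
Numerator 16·A(h/2) − A(h) = 16·10.6207667687 − 10.5558570748 = 159.3764112244
Extrapolated: 159.3764112244 / 15 = 10.6250940816
Shift from A(h/2): +0.0043273129.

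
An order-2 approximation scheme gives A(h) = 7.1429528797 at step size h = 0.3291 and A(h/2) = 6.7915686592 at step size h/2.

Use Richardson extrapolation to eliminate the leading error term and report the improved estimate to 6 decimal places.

Leading term ∝ h^2; use weight 4 = 2^2.
4×6.7915686592 = 27.1662746368; 27.1662746368 − 7.1429528797 = 20.0233217571
20.0233217571 ÷ 3 = 6.6744405857

6.674441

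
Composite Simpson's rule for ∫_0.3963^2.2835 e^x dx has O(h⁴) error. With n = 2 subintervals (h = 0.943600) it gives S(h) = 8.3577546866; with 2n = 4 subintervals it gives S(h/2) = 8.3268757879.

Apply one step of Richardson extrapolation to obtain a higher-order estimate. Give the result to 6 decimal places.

The method has order 4: 2^4 = 16.
16 × 8.3268757879 − 8.3577546866 = 124.8722579198
R = 124.8722579198/15 = 8.3248171947

8.324817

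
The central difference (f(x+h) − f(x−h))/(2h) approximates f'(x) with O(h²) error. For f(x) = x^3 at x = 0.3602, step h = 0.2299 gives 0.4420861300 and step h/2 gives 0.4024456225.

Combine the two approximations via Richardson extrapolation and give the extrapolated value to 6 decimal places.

r = 2, so 2^r = 4.
Top: 4(0.4024456225) − (0.4420861300) = 1.1676963600
Divide by 2^2 − 1 = 3.
Result: 0.3892321200
Correction |R − A(h/2)| = 1.321e-02; gap |A(h/2) − A(h)| = 3.964e-02.

0.389232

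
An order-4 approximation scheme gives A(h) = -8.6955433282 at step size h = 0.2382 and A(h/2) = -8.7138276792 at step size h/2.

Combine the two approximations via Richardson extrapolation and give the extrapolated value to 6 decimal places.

Leading term ∝ h^4; use weight 16 = 2^4.
Top: 16(-8.7138276792) − (-8.6955433282) = -130.7256995390
(16×(-8.7138276792) − (-8.6955433282))/(16 − 1) = -8.7150466359
Gap between inputs: 1.828e-02; correction applied: −0.0012189567.

-8.715047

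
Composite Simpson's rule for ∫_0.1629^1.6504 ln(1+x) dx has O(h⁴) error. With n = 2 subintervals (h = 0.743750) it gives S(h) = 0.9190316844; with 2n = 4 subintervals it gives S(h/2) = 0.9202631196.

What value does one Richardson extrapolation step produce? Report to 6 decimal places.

With r = 4 the leading error scales as h^4, so the weight is 2^4 = 16.
16·0.9202631196 = 14.7242099136; 14.7242099136 − 0.9190316844 = 13.8051782292
Denominator 16 − 1 = 15.
(16·0.9202631196 − 0.9190316844)/(16 − 1) = 0.9203452153
Correction |R − A(h/2)| = 8.210e-05; gap |A(h/2) − A(h)| = 1.231e-03.

0.920345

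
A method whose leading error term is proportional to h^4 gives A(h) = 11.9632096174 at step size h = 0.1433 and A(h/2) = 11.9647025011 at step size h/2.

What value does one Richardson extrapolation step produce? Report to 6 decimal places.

With r = 4 the leading error scales as h^4, so the weight is 2^4 = 16.
Numerator 16 × A(h/2) − A(h) = 16 × 11.9647025011 − 11.9632096174 = 179.4720304002
Divide by 2^4 − 1 = 15.
R = 179.4720304002/15 = 11.9648020267
Gap between inputs: 1.493e-03; correction applied: +0.0000995256.

11.964802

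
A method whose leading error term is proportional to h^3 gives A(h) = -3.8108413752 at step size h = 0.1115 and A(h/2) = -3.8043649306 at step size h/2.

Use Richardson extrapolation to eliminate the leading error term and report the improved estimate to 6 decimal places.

r = 3: numerator weight 8, denominator 7.
8·(-3.8043649306) − (-3.8108413752) = -26.6240780696
Denominator 8 − 1 = 7.
(8·(-3.8043649306) − (-3.8108413752))/(8 − 1) = -3.8034397242

-3.803440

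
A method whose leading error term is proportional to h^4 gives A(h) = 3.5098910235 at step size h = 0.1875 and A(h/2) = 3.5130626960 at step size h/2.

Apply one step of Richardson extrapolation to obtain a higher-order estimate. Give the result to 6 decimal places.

3.513274

The method has order 4: 2^4 = 16.
16*3.5130626960 = 56.2090031360; subtract 3.5098910235 → 52.6991121125
Divide by 2^4 − 1 = 15.
So the Richardson estimate is 3.5132741408.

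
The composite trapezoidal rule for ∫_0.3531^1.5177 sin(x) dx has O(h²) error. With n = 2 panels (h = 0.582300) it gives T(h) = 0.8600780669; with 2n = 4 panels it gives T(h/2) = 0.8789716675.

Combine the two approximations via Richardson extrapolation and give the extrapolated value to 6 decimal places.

0.885270

Order 2 gives 2^r = 4 and 2^r − 1 = 3.
4 × 0.8789716675 − 0.8600780669 = 2.6558086031
2.6558086031 ÷ 3 = 0.8852695344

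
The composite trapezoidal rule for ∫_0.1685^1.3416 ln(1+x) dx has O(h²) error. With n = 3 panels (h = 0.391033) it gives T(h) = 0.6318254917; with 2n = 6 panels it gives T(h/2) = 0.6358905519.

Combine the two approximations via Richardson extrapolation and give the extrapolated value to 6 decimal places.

Order 2 gives 2^r = 4 and 2^r − 1 = 3.
Numerator 4·A(h/2) − A(h) = 4·0.6358905519 − 0.6318254917 = 1.9117367159
Divide by 2^2 − 1 = 3.
1.9117367159 ÷ 3 = 0.6372455720

0.637246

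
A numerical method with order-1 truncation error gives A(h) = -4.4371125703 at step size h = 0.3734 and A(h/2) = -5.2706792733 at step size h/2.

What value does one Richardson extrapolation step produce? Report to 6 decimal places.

-6.104246

Leading term ∝ h^1; use weight 2 = 2^1.
2×(-5.2706792733) = -10.5413585466; subtract (-4.4371125703) → -6.1042459763
Denominator 2 − 1 = 1.
(-6.1042459763) ÷ 1 = -6.1042459763
Correction |R − A(h/2)| = 8.336e-01; gap |A(h/2) − A(h)| = 8.336e-01.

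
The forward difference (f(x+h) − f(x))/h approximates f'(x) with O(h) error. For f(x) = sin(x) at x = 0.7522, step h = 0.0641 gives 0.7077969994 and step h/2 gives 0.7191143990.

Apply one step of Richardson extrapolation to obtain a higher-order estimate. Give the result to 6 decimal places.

0.730432

With r = 1 the leading error scales as h^1, so the weight is 2^1 = 2.
2^1×A(h/2) = 1.4382287980; minus A(h) gives 0.7304317986.
Divide by 2^1 − 1 = 1.
Result: 0.7304317986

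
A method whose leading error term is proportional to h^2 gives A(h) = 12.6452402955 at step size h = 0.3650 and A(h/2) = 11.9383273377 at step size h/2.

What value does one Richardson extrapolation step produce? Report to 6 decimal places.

r = 2, so 2^r = 4.
Weighted: 47.7533093508 − 12.6452402955 = 35.1080690553
R = 35.1080690553/3 = 11.7026896851
Shift from A(h/2): −0.2356376526.

11.702690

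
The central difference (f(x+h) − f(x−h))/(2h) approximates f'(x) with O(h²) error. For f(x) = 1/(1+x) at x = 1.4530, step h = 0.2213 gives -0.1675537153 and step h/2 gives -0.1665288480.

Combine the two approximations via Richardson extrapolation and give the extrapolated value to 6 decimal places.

Method order is 2; weight 2^2 = 4.
Top: 4(-0.1665288480) − (-0.1675537153) = -0.4985616767
Divide by 2^2 − 1 = 3.
Result: -0.1661872256

-0.166187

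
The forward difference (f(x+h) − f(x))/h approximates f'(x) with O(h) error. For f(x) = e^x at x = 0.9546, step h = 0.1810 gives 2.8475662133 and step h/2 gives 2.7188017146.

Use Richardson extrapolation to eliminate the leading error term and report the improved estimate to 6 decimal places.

2.590037

Leading term ∝ h^1; use weight 2 = 2^1.
2 × 2.7188017146 = 5.4376034292; 5.4376034292 − 2.8475662133 = 2.5900372159
(2 × 2.7188017146 − 2.8475662133)/(2 − 1) = 2.5900372159
Gap between inputs: 1.288e-01; correction applied: −0.1287644987.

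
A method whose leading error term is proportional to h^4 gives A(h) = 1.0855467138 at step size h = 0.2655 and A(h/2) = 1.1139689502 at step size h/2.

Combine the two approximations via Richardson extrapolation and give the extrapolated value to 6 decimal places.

1.115864

Error is O(h^4); halving h shrinks it by 2^4 = 16.
16×1.1139689502 = 17.8235032032; subtract 1.0855467138 → 16.7379564894
(16×1.1139689502 − 1.0855467138)/(16 − 1) = 1.1158637660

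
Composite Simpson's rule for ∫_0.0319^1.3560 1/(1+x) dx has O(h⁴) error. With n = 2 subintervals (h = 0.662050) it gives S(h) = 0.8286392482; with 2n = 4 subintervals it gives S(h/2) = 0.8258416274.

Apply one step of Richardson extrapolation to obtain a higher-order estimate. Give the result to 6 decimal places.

0.825655

With r = 4 the leading error scales as h^4, so the weight is 2^4 = 16.
16*0.8258416274 = 13.2134660384; 13.2134660384 − 0.8286392482 = 12.3848267902
Denominator 16 − 1 = 15.
R = 12.3848267902/15 = 0.8256551193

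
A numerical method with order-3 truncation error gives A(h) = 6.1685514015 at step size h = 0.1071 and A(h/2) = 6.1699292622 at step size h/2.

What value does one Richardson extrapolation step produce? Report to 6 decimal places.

6.170126

r = 3, so 2^r = 8.
Top: 8(6.1699292622) − (6.1685514015) = 43.1908826961
Divide by 2^3 − 1 = 7.
So the Richardson estimate is 6.1701260994.
Gap between inputs: 1.378e-03; correction applied: +0.0001968372.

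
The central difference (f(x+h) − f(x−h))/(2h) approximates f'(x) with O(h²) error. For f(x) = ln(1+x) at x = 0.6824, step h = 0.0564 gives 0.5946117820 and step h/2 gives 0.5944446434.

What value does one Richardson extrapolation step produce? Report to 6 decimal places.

Method order is 2; weight 2^2 = 4.
Top: 4(0.5944446434) − (0.5946117820) = 1.7831667916
(4*0.5944446434 − 0.5946117820)/(4 − 1) = 0.5943889305
Gap between inputs: 1.671e-04; correction applied: −0.0000557129.

0.594389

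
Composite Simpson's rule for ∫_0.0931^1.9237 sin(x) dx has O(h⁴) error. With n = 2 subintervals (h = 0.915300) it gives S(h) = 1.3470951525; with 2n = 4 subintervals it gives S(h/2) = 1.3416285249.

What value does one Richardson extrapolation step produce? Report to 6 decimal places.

The method has order 4: 2^4 = 16.
16 × 1.3416285249 − 1.3470951525 = 20.1189612459
(16 × 1.3416285249 − 1.3470951525)/(16 − 1) = 1.3412640831
Correction |R − A(h/2)| = 3.644e-04; gap |A(h/2) − A(h)| = 5.467e-03.

1.341264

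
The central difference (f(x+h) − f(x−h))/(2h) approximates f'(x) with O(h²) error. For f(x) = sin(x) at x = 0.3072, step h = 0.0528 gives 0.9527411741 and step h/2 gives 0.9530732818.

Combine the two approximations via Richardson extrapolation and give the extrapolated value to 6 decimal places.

r = 2: numerator weight 4, denominator 3.
Top: 4(0.9530732818) − (0.9527411741) = 2.8595519531
(4*0.9530732818 − 0.9527411741)/(4 − 1) = 0.9531839844

0.953184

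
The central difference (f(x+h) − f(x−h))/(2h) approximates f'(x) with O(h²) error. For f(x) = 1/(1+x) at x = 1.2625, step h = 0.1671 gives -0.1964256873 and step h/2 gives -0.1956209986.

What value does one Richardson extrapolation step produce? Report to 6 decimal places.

Order 2 gives 2^r = 4 and 2^r − 1 = 3.
Top: 4(-0.1956209986) − (-0.1964256873) = -0.5860583071
Divide by 2^2 − 1 = 3.
(4*(-0.1956209986) − (-0.1964256873))/(4 − 1) = -0.1953527690
Correction |R − A(h/2)| = 2.682e-04; gap |A(h/2) − A(h)| = 8.047e-04.

-0.195353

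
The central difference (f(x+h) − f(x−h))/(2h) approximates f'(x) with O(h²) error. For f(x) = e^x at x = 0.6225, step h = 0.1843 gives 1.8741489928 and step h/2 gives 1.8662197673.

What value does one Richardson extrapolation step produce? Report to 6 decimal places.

r = 2: numerator weight 4, denominator 3.
4*1.8662197673 = 7.4648790692; subtract 1.8741489928 → 5.5907300764
Extrapolated: 5.5907300764 / 3 = 1.8635766921
Gap between inputs: 7.929e-03; correction applied: −0.0026430752.

1.863577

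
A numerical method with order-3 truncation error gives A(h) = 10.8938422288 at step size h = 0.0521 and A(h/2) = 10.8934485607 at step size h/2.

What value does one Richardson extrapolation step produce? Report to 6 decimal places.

Order 3 gives 2^r = 8 and 2^r − 1 = 7.
8*10.8934485607 = 87.1475884856; 87.1475884856 − 10.8938422288 = 76.2537462568
Denominator 8 − 1 = 7.
76.2537462568 ÷ 7 = 10.8933923224
Shift from A(h/2): −0.0000562383.

10.893392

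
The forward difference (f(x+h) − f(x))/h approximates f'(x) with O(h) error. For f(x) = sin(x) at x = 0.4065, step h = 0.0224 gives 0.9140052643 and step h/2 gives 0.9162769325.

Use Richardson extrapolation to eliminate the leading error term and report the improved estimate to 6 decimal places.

Method order is 1; weight 2^1 = 2.
Numerator 2×A(h/2) − A(h) = 2×0.9162769325 − 0.9140052643 = 0.9185486007
Extrapolated: 0.9185486007 / 1 = 0.9185486007
Gap between inputs: 2.272e-03; correction applied: +0.0022716682.

0.918549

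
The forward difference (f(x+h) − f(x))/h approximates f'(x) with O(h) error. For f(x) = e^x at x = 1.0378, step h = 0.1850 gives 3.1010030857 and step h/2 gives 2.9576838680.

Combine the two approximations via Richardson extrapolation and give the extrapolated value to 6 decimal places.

2.814365

With r = 1 the leading error scales as h^1, so the weight is 2^1 = 2.
2^1 × A(h/2) = 5.9153677360; minus A(h) gives 2.8143646503.
Denominator 2 − 1 = 1.
(2 × 2.9576838680 − 3.1010030857)/(2 − 1) = 2.8143646503
Shift from A(h/2): −0.1433192177.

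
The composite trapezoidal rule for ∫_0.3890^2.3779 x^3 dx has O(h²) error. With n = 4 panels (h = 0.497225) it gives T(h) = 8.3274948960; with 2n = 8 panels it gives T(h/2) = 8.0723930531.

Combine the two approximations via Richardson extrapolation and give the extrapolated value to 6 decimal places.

7.987359

With r = 2 the leading error scales as h^2, so the weight is 2^2 = 4.
A(h/2) − A(h) = 8.0723930531 − 8.3274948960 = -0.2551018429
Divide by 2^2 − 1 = 3: (-0.2551018429)/3 = -0.0850339476
R = A(h/2) + (A(h/2) − A(h))/3 = 8.0723930531 − 0.0850339476 = 7.9873591055
Gap between inputs: 2.551e-01; correction applied: −0.0850339476.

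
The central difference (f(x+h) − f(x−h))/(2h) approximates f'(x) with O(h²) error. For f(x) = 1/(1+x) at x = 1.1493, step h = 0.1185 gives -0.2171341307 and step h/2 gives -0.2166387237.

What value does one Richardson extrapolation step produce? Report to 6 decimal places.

Order 2 gives 2^r = 4 and 2^r − 1 = 3.
Weighted: (-0.8665548948) − (-0.2171341307) = -0.6494207641
Extrapolated: (-0.6494207641) / 3 = -0.2164735880
Shift from A(h/2): +0.0001651357.

-0.216474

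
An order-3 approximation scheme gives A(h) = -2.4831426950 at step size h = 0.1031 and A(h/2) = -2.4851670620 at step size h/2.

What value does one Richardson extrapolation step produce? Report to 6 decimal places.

-2.485456

The method has order 3: 2^3 = 8.
Top: 8(-2.4851670620) − (-2.4831426950) = -17.3981938010
Divide by 2^3 − 1 = 7.
R = (-17.3981938010)/7 = -2.4854562573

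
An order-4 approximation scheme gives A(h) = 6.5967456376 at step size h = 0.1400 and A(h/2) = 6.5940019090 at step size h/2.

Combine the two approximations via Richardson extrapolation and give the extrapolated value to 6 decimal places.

6.593819

Error is O(h^4); halving h shrinks it by 2^4 = 16.
Numerator 16*A(h/2) − A(h) = 16*6.5940019090 − 6.5967456376 = 98.9072849064
Divide by 2^4 − 1 = 15.
98.9072849064 ÷ 15 = 6.5938189938
Gap between inputs: 2.744e-03; correction applied: −0.0001829152.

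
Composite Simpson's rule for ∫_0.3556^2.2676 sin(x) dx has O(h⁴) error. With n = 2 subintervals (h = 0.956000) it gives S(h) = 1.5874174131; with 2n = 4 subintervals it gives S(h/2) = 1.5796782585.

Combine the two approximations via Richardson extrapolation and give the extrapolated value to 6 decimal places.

With r = 4 the leading error scales as h^4, so the weight is 2^4 = 16.
Weighted: 25.2748521360 − 1.5874174131 = 23.6874347229
23.6874347229 ÷ 15 = 1.5791623149
Shift from A(h/2): −0.0005159436.

1.579162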